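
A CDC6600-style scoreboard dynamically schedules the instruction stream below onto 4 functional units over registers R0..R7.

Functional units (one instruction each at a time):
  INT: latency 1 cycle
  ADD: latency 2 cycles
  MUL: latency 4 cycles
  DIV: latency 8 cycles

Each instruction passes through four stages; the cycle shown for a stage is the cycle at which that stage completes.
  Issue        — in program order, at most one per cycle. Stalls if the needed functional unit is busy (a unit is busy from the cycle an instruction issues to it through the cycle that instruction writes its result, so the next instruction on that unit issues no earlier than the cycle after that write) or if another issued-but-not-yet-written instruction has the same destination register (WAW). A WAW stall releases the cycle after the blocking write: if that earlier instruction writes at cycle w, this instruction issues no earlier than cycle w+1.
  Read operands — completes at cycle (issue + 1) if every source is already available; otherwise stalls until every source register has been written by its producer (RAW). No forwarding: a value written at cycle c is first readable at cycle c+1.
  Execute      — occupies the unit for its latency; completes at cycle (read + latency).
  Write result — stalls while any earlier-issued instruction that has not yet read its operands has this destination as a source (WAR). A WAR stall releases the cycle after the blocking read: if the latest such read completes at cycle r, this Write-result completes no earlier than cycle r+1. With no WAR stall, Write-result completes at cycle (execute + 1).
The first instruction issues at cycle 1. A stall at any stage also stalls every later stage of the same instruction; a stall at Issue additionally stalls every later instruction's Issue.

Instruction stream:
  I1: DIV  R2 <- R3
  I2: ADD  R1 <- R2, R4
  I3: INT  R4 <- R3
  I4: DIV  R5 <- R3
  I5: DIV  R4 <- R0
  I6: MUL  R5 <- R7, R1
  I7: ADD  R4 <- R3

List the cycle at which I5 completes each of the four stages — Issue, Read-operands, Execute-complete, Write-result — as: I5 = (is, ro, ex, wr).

I5 = (23, 24, 32, 33)

t=1  I1 dispatched to DIV
t=2  I1 operands ready | I2 dispatched to ADD
t=3  I3 dispatched to INT
t=4  I3 operands ready
t=5  I3 complete
t=10  I1 complete
t=11  R2←I1
t=12  I2 operands ready | I4 dispatched to DIV
t=13  R4←I3 | I4 operands ready
t=14  I2 complete
t=15  R1←I2
t=21  I4 complete
t=22  R5←I4
t=23  I5 dispatched to DIV
t=24  I5 operands ready | I6 dispatched to MUL
t=25  I6 operands ready
t=29  I6 complete
t=30  R5←I6
t=32  I5 complete
t=33  R4←I5
t=34  I7 dispatched to ADD
t=35  I7 operands ready
t=37  I7 complete
t=38  R4←I7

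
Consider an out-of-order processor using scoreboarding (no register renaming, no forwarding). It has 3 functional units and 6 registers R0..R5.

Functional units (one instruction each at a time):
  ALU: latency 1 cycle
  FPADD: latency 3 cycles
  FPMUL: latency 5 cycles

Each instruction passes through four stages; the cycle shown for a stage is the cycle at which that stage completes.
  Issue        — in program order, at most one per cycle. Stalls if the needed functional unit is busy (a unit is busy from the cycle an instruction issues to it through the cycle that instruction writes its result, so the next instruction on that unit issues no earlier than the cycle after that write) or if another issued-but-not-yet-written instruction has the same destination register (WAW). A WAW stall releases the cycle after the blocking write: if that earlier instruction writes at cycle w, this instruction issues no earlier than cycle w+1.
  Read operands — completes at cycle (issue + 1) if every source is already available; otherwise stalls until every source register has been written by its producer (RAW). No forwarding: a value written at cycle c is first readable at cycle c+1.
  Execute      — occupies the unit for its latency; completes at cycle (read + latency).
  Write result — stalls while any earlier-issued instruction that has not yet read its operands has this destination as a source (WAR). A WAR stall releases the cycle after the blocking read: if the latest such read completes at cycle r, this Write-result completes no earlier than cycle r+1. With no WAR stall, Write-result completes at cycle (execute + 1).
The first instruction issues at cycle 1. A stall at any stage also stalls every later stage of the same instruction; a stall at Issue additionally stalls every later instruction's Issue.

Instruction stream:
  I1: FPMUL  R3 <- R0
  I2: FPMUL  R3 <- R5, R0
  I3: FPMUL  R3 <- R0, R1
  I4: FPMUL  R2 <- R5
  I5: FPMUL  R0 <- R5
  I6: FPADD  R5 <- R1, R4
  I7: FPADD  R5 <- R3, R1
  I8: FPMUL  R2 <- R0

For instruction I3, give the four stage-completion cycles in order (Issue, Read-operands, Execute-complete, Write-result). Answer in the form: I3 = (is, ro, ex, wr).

cycle 1: I1→FPMUL
cycle 2: I1 RO
cycle 7: I1 EX
cycle 8: I1 WR R3
cycle 9: I2→FPMUL
cycle 10: I2 RO
cycle 15: I2 EX
cycle 16: I2 WR R3
cycle 17: I3→FPMUL
cycle 18: I3 RO
cycle 23: I3 EX
cycle 24: I3 WR R3
cycle 25: I4→FPMUL
cycle 26: I4 RO
cycle 31: I4 EX
cycle 32: I4 WR R2
cycle 33: I5→FPMUL
cycle 34: I5 RO | I6→FPADD
cycle 35: I6 RO
cycle 38: I6 EX
cycle 39: I5 EX | I6 WR R5
cycle 40: I5 WR R0 | I7→FPADD
cycle 41: I7 RO | I8→FPMUL
cycle 42: I8 RO
cycle 44: I7 EX
cycle 45: I7 WR R5
cycle 47: I8 EX
cycle 48: I8 WR R2

I3 = (17, 18, 23, 24)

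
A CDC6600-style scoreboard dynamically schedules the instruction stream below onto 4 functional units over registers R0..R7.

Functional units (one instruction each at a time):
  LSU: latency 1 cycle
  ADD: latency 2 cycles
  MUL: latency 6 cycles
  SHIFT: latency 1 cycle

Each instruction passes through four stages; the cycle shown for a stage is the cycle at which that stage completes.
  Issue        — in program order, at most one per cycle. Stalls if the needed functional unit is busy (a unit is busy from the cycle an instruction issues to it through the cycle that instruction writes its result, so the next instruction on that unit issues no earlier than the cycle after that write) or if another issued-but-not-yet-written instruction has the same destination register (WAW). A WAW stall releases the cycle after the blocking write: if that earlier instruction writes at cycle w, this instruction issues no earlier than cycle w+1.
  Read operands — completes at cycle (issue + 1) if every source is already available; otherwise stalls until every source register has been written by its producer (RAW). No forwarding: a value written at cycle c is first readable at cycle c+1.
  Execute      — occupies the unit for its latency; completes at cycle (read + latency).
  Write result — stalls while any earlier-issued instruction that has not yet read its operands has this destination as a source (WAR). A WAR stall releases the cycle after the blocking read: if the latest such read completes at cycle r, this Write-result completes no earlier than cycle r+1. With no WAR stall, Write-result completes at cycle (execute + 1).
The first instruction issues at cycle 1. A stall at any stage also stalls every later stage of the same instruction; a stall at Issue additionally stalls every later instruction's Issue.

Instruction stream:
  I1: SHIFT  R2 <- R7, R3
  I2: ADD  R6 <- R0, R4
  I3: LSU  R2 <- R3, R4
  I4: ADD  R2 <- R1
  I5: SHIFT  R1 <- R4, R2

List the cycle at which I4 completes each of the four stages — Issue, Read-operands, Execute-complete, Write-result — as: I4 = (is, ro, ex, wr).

1) issue 1, read 2, done 3, write 4
2) issue 2, read 3, done 5, write 6
3) issue 5, read 6, done 7, write 8  <WAW R2: wait I1 write@4>
4) issue 9, read 10, done 12, write 13  <WAW R2: wait I3 write@8>
5) issue 10, read 14, done 15, write 16  <RAW R2: wait I4 write@13>

I4 = (9, 10, 12, 13)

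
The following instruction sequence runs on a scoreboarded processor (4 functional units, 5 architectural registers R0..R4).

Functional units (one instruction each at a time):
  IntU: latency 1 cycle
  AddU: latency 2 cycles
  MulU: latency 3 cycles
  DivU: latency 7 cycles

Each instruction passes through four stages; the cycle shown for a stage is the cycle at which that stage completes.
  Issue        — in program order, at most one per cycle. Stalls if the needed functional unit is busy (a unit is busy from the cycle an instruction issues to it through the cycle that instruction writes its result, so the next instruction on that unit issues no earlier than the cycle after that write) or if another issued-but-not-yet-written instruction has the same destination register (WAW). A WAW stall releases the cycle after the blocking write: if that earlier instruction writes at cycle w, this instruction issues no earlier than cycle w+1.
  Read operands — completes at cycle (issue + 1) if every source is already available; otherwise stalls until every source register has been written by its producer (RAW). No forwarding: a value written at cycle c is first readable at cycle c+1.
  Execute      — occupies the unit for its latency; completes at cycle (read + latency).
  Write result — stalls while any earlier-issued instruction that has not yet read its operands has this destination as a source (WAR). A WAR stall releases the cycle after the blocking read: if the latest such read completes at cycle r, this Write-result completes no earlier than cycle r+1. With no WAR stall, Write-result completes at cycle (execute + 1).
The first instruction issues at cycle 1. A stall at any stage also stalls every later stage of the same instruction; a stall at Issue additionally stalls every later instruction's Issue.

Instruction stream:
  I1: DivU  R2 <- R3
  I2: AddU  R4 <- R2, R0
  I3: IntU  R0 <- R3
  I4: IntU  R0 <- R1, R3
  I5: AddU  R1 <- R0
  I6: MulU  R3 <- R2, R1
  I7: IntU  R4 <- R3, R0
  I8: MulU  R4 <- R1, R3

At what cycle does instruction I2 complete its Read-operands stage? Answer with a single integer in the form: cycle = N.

I1 -> (1, 2, 9, 10)
I2 -> (2, 11, 13, 14)  // RAW R2: wait I1 write@10
I3 -> (3, 4, 5, 12)  // WAR R0: wait I2 read@11
I4 -> (13, 14, 15, 16)  // struct: IntU busy until I3 writes@12
I5 -> (15, 17, 19, 20)  // struct: AddU busy until I2 writes@14, RAW R0: wait I4 write@16
I6 -> (16, 21, 24, 25)  // RAW R1: wait I5 write@20
I7 -> (17, 26, 27, 28)  // RAW R3: wait I6 write@25
I8 -> (29, 30, 33, 34)  // WAW R4: wait I7 write@28

cycle = 11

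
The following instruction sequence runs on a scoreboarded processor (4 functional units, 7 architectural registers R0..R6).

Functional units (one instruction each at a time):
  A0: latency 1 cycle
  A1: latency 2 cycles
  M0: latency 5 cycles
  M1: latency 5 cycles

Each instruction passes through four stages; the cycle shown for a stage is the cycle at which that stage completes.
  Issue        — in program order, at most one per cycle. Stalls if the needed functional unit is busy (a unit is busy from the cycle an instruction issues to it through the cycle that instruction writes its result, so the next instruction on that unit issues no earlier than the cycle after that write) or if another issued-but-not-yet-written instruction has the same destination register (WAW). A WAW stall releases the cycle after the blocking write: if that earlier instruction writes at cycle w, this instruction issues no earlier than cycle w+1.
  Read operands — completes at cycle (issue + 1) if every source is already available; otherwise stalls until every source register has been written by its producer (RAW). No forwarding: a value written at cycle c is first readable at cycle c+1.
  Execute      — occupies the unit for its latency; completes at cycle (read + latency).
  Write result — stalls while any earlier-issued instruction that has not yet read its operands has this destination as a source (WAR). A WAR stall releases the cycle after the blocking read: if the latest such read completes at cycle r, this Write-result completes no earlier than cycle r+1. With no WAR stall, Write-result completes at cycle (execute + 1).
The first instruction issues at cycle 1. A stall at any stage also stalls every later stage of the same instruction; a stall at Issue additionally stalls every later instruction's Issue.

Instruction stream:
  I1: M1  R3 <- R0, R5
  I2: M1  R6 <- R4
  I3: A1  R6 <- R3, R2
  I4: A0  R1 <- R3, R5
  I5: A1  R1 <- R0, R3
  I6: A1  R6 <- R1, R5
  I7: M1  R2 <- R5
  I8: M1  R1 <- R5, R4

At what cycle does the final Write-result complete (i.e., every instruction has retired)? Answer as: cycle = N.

cycle = 43

I1  is:1  ro:2  ex:7  wr:8
I2  is:9  ro:10  ex:15  wr:16  — struct: M1 busy until I1 writes@8
I3  is:17  ro:18  ex:20  wr:21  — WAW R6: wait I2 write@16
I4  is:18  ro:19  ex:20  wr:21
I5  is:22  ro:23  ex:25  wr:26  — WAW R1: wait I4 write@21
I6  is:27  ro:28  ex:30  wr:31  — struct: A1 busy until I5 writes@26
I7  is:28  ro:29  ex:34  wr:35
I8  is:36  ro:37  ex:42  wr:43  — struct: M1 busy until I7 writes@35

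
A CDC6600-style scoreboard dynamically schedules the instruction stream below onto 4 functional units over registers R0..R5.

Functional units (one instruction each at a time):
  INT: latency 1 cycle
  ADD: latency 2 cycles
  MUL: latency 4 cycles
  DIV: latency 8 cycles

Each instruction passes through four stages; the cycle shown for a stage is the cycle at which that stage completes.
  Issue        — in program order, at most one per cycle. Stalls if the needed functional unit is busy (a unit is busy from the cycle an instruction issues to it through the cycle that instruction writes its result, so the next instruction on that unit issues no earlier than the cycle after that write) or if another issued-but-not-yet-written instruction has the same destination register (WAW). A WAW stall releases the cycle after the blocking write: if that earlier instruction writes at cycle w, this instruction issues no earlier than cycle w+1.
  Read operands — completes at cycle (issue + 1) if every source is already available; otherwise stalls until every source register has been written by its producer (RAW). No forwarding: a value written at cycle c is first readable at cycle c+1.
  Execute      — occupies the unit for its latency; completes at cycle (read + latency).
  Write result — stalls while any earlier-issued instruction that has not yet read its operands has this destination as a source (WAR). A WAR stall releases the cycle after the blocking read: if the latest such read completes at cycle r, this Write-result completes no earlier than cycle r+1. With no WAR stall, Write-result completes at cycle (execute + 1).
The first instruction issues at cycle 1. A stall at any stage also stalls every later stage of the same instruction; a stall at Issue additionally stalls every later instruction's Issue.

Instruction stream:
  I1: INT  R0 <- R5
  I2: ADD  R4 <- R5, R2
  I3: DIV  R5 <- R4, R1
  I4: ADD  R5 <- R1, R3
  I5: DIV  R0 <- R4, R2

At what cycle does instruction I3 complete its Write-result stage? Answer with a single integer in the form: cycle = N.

cycle = 16

t=1  issue I1 (INT)
t=2  I1 read-ops; issue I2 (ADD)
t=3  I1 finished on INT; I2 read-ops; issue I3 (DIV)
t=4  I1→R0
t=5  I2 finished on ADD
t=6  I2→R4
t=7  I3 read-ops
t=15  I3 finished on DIV
t=16  I3→R5
t=17  issue I4 (ADD)
t=18  I4 read-ops; issue I5 (DIV)
t=19  I5 read-ops
t=20  I4 finished on ADD
t=21  I4→R5
t=27  I5 finished on DIV
t=28  I5→R0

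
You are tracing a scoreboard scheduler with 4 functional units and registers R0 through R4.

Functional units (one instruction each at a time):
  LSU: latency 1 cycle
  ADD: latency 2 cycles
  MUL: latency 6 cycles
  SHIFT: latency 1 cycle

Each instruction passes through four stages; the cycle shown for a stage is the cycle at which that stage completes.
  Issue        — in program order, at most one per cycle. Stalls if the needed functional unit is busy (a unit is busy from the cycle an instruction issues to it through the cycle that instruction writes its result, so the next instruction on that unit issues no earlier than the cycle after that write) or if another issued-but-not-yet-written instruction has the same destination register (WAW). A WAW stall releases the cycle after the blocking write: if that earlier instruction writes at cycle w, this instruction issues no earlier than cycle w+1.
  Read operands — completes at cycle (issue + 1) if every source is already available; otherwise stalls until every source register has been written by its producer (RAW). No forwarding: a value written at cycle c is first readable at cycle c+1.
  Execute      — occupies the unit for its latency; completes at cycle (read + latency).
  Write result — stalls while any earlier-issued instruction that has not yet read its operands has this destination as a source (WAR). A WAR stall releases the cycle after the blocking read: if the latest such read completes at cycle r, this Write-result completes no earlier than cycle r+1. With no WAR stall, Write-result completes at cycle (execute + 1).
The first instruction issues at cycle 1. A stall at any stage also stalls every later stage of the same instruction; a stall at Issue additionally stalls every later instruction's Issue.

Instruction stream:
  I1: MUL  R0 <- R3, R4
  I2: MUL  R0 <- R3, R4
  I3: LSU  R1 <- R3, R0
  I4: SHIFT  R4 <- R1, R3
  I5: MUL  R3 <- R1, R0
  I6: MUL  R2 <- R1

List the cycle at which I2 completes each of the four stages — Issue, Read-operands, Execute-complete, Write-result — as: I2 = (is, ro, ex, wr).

I1  is:1  ro:2  ex:8  wr:9
I2  is:10  ro:11  ex:17  wr:18  — struct: MUL busy until I1 writes@9
I3  is:11  ro:19  ex:20  wr:21  — RAW R0: wait I2 write@18
I4  is:12  ro:22  ex:23  wr:24  — RAW R1: wait I3 write@21
I5  is:19  ro:22  ex:28  wr:29  — struct: MUL busy until I2 writes@18, RAW R1: wait I3 write@21
I6  is:30  ro:31  ex:37  wr:38  — struct: MUL busy until I5 writes@29

I2 = (10, 11, 17, 18)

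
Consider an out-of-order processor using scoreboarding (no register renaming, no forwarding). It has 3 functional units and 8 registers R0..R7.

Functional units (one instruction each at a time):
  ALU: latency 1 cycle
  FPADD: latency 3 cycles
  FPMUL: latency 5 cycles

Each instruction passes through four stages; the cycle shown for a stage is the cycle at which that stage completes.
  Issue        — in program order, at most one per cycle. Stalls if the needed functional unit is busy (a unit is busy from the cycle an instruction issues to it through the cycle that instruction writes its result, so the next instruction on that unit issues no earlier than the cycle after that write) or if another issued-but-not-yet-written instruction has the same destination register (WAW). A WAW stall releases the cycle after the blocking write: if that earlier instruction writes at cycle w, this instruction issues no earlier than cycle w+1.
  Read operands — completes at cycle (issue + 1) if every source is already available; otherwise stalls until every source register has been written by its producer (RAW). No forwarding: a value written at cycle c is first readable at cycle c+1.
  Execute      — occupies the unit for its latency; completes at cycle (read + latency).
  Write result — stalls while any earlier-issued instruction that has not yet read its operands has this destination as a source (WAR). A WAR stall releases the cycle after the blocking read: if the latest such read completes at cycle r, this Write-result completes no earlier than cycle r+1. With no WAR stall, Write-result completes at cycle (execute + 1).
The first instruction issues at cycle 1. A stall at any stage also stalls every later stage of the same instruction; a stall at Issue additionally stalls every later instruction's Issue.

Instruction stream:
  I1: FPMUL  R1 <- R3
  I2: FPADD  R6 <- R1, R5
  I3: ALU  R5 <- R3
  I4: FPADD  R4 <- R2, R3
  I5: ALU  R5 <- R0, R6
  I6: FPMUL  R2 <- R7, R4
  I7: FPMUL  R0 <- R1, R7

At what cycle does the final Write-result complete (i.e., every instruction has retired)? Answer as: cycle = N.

c1: I1 issues→FPMUL
c2: I1 reads | I2 issues→FPADD
c3: I3 issues→ALU
c4: I3 reads
c5: I3 exec-done
c7: I1 exec-done
c8: I1 writes R1
c9: I2 reads
c10: I3 writes R5
c12: I2 exec-done
c13: I2 writes R6
c14: I4 issues→FPADD
c15: I4 reads | I5 issues→ALU
c16: I5 reads | I6 issues→FPMUL
c17: I5 exec-done
c18: I4 exec-done | I5 writes R5
c19: I4 writes R4
c20: I6 reads
c25: I6 exec-done
c26: I6 writes R2
c27: I7 issues→FPMUL
c28: I7 reads
c33: I7 exec-done
c34: I7 writes R0

cycle = 34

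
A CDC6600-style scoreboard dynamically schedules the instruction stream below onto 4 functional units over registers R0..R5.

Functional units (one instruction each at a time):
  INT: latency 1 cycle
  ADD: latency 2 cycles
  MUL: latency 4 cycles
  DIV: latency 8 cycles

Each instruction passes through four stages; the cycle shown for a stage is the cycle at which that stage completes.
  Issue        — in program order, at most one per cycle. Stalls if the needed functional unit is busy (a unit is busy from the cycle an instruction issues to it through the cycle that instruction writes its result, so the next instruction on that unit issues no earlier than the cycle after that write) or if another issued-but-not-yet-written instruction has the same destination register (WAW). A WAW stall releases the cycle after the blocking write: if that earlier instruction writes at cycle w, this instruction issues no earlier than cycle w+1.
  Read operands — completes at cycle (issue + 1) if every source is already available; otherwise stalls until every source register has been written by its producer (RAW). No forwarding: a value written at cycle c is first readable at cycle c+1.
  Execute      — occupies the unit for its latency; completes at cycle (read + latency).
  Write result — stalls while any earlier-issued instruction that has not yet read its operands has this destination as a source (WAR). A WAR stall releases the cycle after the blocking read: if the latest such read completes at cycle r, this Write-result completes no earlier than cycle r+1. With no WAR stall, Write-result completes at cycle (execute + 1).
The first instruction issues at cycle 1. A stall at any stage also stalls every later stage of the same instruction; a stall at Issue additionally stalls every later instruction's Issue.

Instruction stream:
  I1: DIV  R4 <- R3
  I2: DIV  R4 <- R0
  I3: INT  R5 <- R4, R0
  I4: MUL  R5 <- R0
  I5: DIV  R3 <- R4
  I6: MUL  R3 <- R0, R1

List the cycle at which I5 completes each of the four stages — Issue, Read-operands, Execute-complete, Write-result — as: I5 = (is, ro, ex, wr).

cycle 1: I1 issues→DIV
cycle 2: I1 reads
cycle 10: I1 exec-done
cycle 11: I1 writes R4
cycle 12: I2 issues→DIV
cycle 13: I2 reads; I3 issues→INT
cycle 21: I2 exec-done
cycle 22: I2 writes R4
cycle 23: I3 reads
cycle 24: I3 exec-done
cycle 25: I3 writes R5
cycle 26: I4 issues→MUL
cycle 27: I4 reads; I5 issues→DIV
cycle 28: I5 reads
cycle 31: I4 exec-done
cycle 32: I4 writes R5
cycle 36: I5 exec-done
cycle 37: I5 writes R3
cycle 38: I6 issues→MUL
cycle 39: I6 reads
cycle 43: I6 exec-done
cycle 44: I6 writes R3

I5 = (27, 28, 36, 37)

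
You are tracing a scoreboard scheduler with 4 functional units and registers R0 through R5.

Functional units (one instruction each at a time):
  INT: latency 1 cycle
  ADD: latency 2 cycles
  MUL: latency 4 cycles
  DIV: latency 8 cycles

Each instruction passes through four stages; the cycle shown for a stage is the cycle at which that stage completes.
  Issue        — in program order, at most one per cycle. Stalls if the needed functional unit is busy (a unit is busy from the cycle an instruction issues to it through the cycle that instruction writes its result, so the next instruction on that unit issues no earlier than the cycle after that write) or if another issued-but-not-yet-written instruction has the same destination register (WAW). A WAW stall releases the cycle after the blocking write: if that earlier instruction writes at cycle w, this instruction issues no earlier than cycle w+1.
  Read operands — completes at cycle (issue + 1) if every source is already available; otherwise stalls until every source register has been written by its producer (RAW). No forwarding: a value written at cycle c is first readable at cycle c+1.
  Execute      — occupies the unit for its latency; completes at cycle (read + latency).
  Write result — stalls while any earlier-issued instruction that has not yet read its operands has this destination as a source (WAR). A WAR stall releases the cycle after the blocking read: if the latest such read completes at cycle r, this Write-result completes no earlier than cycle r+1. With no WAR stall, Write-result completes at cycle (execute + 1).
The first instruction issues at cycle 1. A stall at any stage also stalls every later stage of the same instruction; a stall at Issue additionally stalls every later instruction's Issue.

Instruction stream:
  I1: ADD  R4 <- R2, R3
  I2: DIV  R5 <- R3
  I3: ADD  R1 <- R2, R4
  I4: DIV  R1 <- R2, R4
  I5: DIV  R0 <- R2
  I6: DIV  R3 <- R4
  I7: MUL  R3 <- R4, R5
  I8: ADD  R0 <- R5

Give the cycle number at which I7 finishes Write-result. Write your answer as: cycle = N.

cycle 1: I1 dispatched to ADD
cycle 2: I1 operands ready | I2 dispatched to DIV
cycle 3: I2 operands ready
cycle 4: I1 complete
cycle 5: R4←I1
cycle 6: I3 dispatched to ADD
cycle 7: I3 operands ready
cycle 9: I3 complete
cycle 10: R1←I3
cycle 11: I2 complete
cycle 12: R5←I2
cycle 13: I4 dispatched to DIV
cycle 14: I4 operands ready
cycle 22: I4 complete
cycle 23: R1←I4
cycle 24: I5 dispatched to DIV
cycle 25: I5 operands ready
cycle 33: I5 complete
cycle 34: R0←I5
cycle 35: I6 dispatched to DIV
cycle 36: I6 operands ready
cycle 44: I6 complete
cycle 45: R3←I6
cycle 46: I7 dispatched to MUL
cycle 47: I7 operands ready | I8 dispatched to ADD
cycle 48: I8 operands ready
cycle 50: I8 complete
cycle 51: I7 complete | R0←I8
cycle 52: R3←I7

cycle = 52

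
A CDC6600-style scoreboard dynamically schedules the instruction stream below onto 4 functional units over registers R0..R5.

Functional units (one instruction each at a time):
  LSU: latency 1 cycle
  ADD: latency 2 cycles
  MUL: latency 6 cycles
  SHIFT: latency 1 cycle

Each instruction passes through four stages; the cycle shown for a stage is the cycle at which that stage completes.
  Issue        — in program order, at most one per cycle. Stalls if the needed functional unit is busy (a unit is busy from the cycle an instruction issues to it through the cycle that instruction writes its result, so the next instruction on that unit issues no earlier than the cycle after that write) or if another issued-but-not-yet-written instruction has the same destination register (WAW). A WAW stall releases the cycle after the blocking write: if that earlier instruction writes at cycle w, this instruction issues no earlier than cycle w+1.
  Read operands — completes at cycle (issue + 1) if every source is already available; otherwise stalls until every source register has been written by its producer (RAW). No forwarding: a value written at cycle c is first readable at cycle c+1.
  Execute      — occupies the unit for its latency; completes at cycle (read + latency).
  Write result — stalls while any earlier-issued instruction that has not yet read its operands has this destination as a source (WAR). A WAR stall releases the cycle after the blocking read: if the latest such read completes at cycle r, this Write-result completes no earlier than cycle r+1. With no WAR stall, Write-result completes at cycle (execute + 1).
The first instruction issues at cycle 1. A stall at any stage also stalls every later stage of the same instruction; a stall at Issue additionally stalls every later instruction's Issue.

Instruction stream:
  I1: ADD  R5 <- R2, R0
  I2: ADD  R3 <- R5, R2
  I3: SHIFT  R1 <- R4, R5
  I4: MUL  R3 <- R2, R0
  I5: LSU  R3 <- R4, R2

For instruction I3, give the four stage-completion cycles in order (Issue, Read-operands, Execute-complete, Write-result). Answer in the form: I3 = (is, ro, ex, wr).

[I1] 1/2/4/5
[I2] 6/7/9/10  (struct: ADD busy until I1 writes@5)
[I3] 7/8/9/10
[I4] 11/12/18/19  (WAW R3: wait I2 write@10)
[I5] 20/21/22/23  (WAW R3: wait I4 write@19)

I3 = (7, 8, 9, 10)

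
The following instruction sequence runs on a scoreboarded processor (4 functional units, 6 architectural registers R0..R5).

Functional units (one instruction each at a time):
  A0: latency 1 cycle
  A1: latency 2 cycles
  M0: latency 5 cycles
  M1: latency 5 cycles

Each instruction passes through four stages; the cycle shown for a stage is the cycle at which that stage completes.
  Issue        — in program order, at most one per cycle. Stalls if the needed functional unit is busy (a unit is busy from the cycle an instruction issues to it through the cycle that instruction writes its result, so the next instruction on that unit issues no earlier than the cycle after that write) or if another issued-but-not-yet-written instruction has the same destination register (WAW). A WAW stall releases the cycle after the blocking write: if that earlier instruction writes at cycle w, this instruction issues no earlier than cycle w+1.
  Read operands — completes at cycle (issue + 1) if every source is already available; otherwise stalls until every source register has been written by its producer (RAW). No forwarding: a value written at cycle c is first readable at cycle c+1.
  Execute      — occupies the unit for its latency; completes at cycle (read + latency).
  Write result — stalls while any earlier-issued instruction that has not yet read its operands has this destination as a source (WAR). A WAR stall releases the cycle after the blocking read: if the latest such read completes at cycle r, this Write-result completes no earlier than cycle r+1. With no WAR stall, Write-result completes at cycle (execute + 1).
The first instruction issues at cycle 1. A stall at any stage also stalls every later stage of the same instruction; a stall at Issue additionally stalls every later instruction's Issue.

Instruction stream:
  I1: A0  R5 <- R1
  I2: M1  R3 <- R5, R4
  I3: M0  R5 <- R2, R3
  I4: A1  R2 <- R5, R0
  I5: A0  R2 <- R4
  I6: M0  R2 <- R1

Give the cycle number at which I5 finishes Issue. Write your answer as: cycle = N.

cycle = 23

t=1  issue I1 (A0)
t=2  I1 read-ops · issue I2 (M1)
t=3  I1 finished on A0
t=4  I1→R5
t=5  I2 read-ops · issue I3 (M0)
t=6  issue I4 (A1)
t=10  I2 finished on M1
t=11  I2→R3
t=12  I3 read-ops
t=17  I3 finished on M0
t=18  I3→R5
t=19  I4 read-ops
t=21  I4 finished on A1
t=22  I4→R2
t=23  issue I5 (A0)
t=24  I5 read-ops
t=25  I5 finished on A0
t=26  I5→R2
t=27  issue I6 (M0)
t=28  I6 read-ops
t=33  I6 finished on M0
t=34  I6→R2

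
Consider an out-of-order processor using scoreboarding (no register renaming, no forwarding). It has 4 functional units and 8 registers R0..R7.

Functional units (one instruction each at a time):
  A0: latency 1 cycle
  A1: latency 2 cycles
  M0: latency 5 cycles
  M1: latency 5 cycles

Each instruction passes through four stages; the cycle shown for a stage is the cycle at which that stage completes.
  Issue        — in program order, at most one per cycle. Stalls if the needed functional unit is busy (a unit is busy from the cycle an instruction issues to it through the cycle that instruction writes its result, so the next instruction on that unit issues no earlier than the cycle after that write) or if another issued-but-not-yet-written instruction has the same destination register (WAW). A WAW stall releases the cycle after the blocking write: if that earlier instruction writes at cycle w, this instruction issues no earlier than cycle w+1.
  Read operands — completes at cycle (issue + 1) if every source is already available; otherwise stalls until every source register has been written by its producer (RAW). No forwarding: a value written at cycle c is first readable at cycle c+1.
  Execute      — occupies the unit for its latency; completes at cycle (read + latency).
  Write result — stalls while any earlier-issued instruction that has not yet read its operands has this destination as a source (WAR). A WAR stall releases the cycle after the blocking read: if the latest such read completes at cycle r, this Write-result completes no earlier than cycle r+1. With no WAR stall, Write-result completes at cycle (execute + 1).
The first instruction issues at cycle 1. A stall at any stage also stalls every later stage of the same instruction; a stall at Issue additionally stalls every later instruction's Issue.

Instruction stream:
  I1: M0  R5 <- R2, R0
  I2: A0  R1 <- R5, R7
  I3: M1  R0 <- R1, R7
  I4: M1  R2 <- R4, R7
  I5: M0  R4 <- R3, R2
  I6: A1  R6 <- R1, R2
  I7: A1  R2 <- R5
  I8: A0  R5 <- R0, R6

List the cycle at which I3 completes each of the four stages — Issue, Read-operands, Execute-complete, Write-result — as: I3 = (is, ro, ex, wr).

I3 = (3, 12, 17, 18)

cycle 1: I1 dispatched to M0
cycle 2: I1 operands ready | I2 dispatched to A0
cycle 3: I3 dispatched to M1
cycle 7: I1 complete
cycle 8: R5←I1
cycle 9: I2 operands ready
cycle 10: I2 complete
cycle 11: R1←I2
cycle 12: I3 operands ready
cycle 17: I3 complete
cycle 18: R0←I3
cycle 19: I4 dispatched to M1
cycle 20: I4 operands ready | I5 dispatched to M0
cycle 21: I6 dispatched to A1
cycle 25: I4 complete
cycle 26: R2←I4
cycle 27: I5 operands ready | I6 operands ready
cycle 29: I6 complete
cycle 30: R6←I6
cycle 31: I7 dispatched to A1
cycle 32: I5 complete | I7 operands ready | I8 dispatched to A0
cycle 33: R4←I5 | I8 operands ready
cycle 34: I7 complete | I8 complete
cycle 35: R2←I7 | R5←I8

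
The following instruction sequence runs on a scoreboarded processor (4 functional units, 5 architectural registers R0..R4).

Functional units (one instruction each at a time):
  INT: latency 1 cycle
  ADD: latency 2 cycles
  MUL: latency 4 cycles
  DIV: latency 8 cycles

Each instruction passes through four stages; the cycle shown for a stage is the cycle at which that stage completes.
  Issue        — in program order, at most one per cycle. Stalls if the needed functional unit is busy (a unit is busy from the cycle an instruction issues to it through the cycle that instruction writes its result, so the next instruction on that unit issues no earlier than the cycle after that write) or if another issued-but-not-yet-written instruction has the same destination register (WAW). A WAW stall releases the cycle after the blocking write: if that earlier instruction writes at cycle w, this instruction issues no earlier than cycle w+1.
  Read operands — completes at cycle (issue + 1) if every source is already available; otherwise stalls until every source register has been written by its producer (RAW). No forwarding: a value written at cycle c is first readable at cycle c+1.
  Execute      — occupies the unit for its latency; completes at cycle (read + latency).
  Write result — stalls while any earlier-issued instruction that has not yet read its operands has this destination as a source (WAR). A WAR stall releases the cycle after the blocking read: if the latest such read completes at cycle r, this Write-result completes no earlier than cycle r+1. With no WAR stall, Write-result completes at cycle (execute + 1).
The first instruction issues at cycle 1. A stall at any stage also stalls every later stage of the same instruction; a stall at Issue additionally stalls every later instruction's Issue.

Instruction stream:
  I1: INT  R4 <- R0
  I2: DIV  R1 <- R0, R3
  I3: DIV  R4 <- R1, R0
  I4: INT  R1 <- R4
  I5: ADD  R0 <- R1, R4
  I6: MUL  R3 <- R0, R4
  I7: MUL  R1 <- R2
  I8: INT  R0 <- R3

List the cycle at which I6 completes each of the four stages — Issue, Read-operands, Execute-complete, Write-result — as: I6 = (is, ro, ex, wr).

I1: IS=1 RO=2 EX=3 WR=4
I2: IS=2 RO=3 EX=11 WR=12
I3: IS=13 RO=14 EX=22 WR=23  [struct: DIV busy until I2 writes@12]
I4: IS=14 RO=24 EX=25 WR=26  [RAW R4: wait I3 write@23]
I5: IS=15 RO=27 EX=29 WR=30  [RAW R1: wait I4 write@26]
I6: IS=16 RO=31 EX=35 WR=36  [RAW R0: wait I5 write@30]
I7: IS=37 RO=38 EX=42 WR=43  [struct: MUL busy until I6 writes@36]
I8: IS=38 RO=39 EX=40 WR=41

I6 = (16, 31, 35, 36)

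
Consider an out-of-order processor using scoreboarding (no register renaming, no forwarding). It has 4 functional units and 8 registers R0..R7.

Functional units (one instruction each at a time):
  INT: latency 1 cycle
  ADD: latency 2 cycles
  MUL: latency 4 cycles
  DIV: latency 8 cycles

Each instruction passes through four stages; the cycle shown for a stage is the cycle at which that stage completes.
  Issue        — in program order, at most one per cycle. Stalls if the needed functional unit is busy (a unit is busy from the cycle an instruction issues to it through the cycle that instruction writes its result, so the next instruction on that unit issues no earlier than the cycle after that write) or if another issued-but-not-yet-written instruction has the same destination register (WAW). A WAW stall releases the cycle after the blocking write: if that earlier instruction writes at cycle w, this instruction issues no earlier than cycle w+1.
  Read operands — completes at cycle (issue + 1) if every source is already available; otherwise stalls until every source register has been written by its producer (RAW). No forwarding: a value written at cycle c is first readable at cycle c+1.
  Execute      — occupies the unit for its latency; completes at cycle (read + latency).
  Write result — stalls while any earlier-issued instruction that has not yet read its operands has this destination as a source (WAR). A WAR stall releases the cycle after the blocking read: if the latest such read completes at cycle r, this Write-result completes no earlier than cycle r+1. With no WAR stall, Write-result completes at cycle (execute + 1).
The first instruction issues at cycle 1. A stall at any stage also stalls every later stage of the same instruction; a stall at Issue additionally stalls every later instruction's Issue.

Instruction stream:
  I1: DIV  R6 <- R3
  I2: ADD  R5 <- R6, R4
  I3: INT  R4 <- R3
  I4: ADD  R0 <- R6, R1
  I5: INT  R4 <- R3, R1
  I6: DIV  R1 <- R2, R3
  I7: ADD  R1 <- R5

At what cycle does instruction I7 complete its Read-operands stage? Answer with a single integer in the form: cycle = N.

cycle = 30

t=1  issue I1 (DIV)
t=2  I1 read-ops, issue I2 (ADD)
t=3  issue I3 (INT)
t=4  I3 read-ops
t=5  I3 finished on INT
t=10  I1 finished on DIV
t=11  I1→R6
t=12  I2 read-ops
t=13  I3→R4
t=14  I2 finished on ADD
t=15  I2→R5
t=16  issue I4 (ADD)
t=17  I4 read-ops, issue I5 (INT)
t=18  I5 read-ops, issue I6 (DIV)
t=19  I4 finished on ADD, I5 finished on INT, I6 read-ops
t=20  I4→R0, I5→R4
t=27  I6 finished on DIV
t=28  I6→R1
t=29  issue I7 (ADD)
t=30  I7 read-ops
t=32  I7 finished on ADD
t=33  I7→R1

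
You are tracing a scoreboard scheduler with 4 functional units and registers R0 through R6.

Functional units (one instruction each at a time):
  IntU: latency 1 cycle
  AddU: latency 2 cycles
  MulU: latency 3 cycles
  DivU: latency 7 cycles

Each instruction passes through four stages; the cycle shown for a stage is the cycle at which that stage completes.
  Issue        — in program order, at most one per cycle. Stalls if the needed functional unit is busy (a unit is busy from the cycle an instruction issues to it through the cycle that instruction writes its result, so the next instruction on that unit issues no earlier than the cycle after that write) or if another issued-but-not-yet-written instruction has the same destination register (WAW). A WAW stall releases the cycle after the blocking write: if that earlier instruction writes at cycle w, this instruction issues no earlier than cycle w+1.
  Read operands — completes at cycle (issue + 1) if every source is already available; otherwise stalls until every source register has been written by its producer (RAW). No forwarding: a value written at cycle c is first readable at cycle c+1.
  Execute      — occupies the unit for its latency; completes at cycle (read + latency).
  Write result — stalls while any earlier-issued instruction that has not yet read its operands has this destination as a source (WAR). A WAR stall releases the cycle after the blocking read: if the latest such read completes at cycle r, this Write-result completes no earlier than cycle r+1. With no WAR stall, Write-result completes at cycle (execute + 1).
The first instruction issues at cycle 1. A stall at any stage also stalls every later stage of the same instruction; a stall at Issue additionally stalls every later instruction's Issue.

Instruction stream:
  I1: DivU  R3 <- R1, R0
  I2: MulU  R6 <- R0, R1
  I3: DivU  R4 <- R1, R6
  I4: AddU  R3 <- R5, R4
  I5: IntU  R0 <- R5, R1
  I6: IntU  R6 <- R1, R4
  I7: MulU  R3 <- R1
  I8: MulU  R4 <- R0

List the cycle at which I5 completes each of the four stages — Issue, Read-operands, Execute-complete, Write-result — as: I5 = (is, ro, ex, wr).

c1: I1 issues→DivU
c2: I1 reads · I2 issues→MulU
c3: I2 reads
c6: I2 exec-done
c7: I2 writes R6
c9: I1 exec-done
c10: I1 writes R3
c11: I3 issues→DivU
c12: I3 reads · I4 issues→AddU
c13: I5 issues→IntU
c14: I5 reads
c15: I5 exec-done
c16: I5 writes R0
c17: I6 issues→IntU
c19: I3 exec-done
c20: I3 writes R4
c21: I4 reads · I6 reads
c22: I6 exec-done
c23: I4 exec-done · I6 writes R6
c24: I4 writes R3
c25: I7 issues→MulU
c26: I7 reads
c29: I7 exec-done
c30: I7 writes R3
c31: I8 issues→MulU
c32: I8 reads
c35: I8 exec-done
c36: I8 writes R4

I5 = (13, 14, 15, 16)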